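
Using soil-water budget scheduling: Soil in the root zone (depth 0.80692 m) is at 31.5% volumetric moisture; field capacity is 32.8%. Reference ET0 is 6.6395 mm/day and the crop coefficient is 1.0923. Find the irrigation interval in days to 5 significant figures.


Approach: apply soil-water budget scheduling, SMD = (FC-theta)/100*depth*1000; ETc = ET0*Kc; interval = SMD/ETc.
Step 1 — soil moisture deficit:
  SMD = (32.8 - 31.5)/100 * 0.80692 * 1000 = 10.48996 mm
Step 2 — daily crop ET (ETc = ET0*Kc):
  ETc = 6.6395 * 1.0923 = 7.252326 mm/day
Step 3 — irrigation interval (SMD/ETc):
  interval = 10.48996 / 7.252326 = 1.4464 days
Therefore the irrigation interval = 1.4464 days.


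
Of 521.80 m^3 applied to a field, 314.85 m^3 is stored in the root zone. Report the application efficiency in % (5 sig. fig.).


Approach: apply the application efficiency ratio, Ea = (stored/applied)*100.
Ea = (314.85/521.80)*100 = 60.339 %
Therefore the application efficiency = 60.339 %.


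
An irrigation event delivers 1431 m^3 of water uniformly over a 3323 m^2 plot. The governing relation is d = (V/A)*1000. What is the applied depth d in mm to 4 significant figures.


d = (1431 / 3323) * 1000 = 430.6 mm
Therefore the applied depth d = 430.6 mm.


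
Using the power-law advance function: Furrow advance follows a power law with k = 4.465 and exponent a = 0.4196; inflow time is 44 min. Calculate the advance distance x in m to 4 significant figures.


Approach: apply the power-law advance function, x = k*t^a.
x = 4.465 * 44^0.4196 = 21.85 m
Therefore the advance distance x = 21.85 m.


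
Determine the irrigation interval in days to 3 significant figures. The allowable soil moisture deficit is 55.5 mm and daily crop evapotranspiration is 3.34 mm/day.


Approach: apply the irrigation interval relation, interval = SMD / ETc.
interval = 55.5 / 3.34 = 16.6 days
Therefore the irrigation interval = 16.6 days.


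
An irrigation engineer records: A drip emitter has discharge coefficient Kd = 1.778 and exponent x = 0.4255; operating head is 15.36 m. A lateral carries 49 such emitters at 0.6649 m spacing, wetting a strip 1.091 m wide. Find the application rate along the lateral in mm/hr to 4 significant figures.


Approach: apply the emitter equation with a lateral mass balance, q = Kd*h^x; Q = n*q; rate = Q/(n*spacing*width).
Step 1 — single emitter flow (q = Kd*h^x):
  q = 1.778 * 15.36^0.4255 = 5.68514 L/hr
Step 2 — total lateral flow: Q = 49 * 5.68514 = 278.572 L/hr
Step 3 — wetted area: A = 49 * 0.6649 * 1.091 = 35.5449 m^2
Step 4 — application rate: Q/A = 278.572/35.5449 = 7.837 mm/hr
Therefore the application rate along the lateral = 7.837 mm/hr.


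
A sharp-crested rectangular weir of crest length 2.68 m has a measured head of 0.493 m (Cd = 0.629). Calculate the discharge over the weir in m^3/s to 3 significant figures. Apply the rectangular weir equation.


Approach: apply the rectangular weir equation, Q = (2/3)*Cd*L*sqrt(2g)*H^1.5.
Q = (2/3)*0.629*2.68*sqrt(2*9.81)*0.493^1.5 = 1.72 m^3/s
Therefore the discharge over the weir = 1.72 m^3/s.


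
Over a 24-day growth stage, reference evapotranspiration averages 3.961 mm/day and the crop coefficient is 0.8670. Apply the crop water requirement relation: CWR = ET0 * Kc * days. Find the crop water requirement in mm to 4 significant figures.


CWR = 3.961 * 0.8670 * 24 = 82.42 mm
Therefore the crop water requirement = 82.42 mm.


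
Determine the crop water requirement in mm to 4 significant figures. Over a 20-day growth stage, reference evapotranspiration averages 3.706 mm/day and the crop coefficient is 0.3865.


Approach: apply the crop water requirement relation, CWR = ET0 * Kc * days.
CWR = 3.706 * 0.3865 * 20 = 28.65 mm
Therefore the crop water requirement = 28.65 mm.


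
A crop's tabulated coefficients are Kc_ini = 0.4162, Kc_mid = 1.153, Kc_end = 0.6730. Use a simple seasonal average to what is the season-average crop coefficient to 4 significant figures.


Approach: apply a simple seasonal average, Kc_avg = (Kc_ini + Kc_mid + Kc_end)/3.
Kc_avg = (0.4162 + 1.153 + 0.6730)/3 = 0.7474
Therefore the season-average crop coefficient = 0.7474.


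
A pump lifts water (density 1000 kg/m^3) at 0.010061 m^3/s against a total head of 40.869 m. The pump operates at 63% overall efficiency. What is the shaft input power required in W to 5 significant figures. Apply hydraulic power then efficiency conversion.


Approach: apply hydraulic power then efficiency conversion, P = rho*g*Q*H; P_in = P/eta.
Step 1 — hydraulic power (P = rho*g*Q*H):
  P = 1000 * 9.81 * 0.010061 * 40.869 = 4033.705 W
Step 2 — input power: P_in = P/eta = 4033.705 / 0.63 = 6402.7 W
Therefore the shaft input power required = 6402.7 W.


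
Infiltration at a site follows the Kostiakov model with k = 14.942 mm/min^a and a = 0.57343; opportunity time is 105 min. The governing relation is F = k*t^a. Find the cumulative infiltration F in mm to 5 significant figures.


F = 14.942 * 105^0.57343 = 215.49 mm
Therefore the cumulative infiltration F = 215.49 mm.


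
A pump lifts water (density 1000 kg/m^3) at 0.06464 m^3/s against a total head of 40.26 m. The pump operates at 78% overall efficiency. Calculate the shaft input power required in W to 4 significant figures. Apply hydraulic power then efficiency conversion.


Approach: apply hydraulic power then efficiency conversion, P = rho*g*Q*H; P_in = P/eta.
Step 1 — hydraulic power (P = rho*g*Q*H):
  P = 1000 * 9.81 * 0.06464 * 40.26 = 25529.6 W
Step 2 — input power: P_in = P/eta = 25529.6 / 0.78 = 32730 W
Therefore the shaft input power required = 32730 W.


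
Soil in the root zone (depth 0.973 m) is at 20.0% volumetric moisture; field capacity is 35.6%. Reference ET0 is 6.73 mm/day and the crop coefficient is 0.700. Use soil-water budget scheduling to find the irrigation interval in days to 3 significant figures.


Approach: apply soil-water budget scheduling, SMD = (FC-theta)/100*depth*1000; ETc = ET0*Kc; interval = SMD/ETc.
Step 1 — soil moisture deficit:
  SMD = (35.6 - 20.0)/100 * 0.973 * 1000 = 151.79 mm
Step 2 — daily crop ET (ETc = ET0*Kc):
  ETc = 6.73 * 0.700 = 4.7110 mm/day
Step 3 — irrigation interval (SMD/ETc):
  interval = 151.79 / 4.7110 = 32.2 days
Therefore the irrigation interval = 32.2 days.


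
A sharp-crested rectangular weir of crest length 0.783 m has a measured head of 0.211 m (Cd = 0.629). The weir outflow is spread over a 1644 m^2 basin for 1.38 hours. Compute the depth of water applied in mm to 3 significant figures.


Approach: apply the rectangular weir equation with a volume-to-depth conversion, Q = (2/3)*Cd*L*sqrt(2g)*H^1.5; d = Q*t/A * 1000.
Step 1 — weir discharge:
  Q = (2/3)*0.629*0.783*sqrt(2*9.81)*0.211^1.5 = 0.14096 m^3/s
Step 2 — volume: V = 0.14096 * 1.38*3600 = 700.29 m^3
Step 3 — depth: d = V/A * 1000 = 700.29/1644 * 1000 = 426 mm
Therefore the depth of water applied = 426 mm.


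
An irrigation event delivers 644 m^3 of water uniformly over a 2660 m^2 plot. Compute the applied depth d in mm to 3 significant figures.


Approach: apply depth from volume over area, d = (V/A)*1000.
d = (644 / 2660) * 1000 = 242 mm
Therefore the applied depth d = 242 mm.


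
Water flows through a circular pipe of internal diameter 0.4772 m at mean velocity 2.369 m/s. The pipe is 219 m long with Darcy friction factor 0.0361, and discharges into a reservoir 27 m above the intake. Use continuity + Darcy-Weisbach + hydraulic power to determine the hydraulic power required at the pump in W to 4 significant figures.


Approach: apply continuity + Darcy-Weisbach + hydraulic power, Q = A*v; hf = f*(L/D)*(v^2/(2g)); H = static + hf; P = rho*g*Q*H.
Step 1 — flow rate (continuity, Q = A*v):
  A = pi*(0.4772/2)^2 = 0.178851 m^2
  Q = 0.178851 * 2.369 = 0.423697 m^3/s
Step 2 — friction head loss (Darcy-Weisbach):
  hf = 0.0361 * (219/0.4772) * (2.369^2 / (2*9.81))
  hf = 4.73895 m
Step 3 — total head: H = 27 + 4.73895 = 31.7389 m
Step 4 — hydraulic power (P = rho*g*Q*H):
  P = 1000 * 9.81 * 0.423697 * 31.7389 = 131900 W
Therefore the hydraulic power required at the pump = 131900 W.


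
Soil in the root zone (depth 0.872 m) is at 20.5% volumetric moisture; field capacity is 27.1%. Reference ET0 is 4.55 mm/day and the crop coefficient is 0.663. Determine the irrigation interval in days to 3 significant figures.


Approach: apply soil-water budget scheduling, SMD = (FC-theta)/100*depth*1000; ETc = ET0*Kc; interval = SMD/ETc.
Step 1 — soil moisture deficit:
  SMD = (27.1 - 20.5)/100 * 0.872 * 1000 = 57.552 mm
Step 2 — daily crop ET (ETc = ET0*Kc):
  ETc = 4.55 * 0.663 = 3.0166 mm/day
Step 3 — irrigation interval (SMD/ETc):
  interval = 57.552 / 3.0166 = 19.1 days
Therefore the irrigation interval = 19.1 days.


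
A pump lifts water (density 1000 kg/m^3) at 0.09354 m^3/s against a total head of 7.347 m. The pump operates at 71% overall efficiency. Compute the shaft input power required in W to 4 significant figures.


Approach: apply hydraulic power then efficiency conversion, P = rho*g*Q*H; P_in = P/eta.
Step 1 — hydraulic power (P = rho*g*Q*H):
  P = 1000 * 9.81 * 0.09354 * 7.347 = 6741.81 W
Step 2 — input power: P_in = P/eta = 6741.81 / 0.71 = 9496 W
Therefore the shaft input power required = 9496 W.


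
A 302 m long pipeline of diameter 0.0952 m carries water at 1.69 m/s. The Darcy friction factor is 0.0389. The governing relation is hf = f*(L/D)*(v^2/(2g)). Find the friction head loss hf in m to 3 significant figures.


hf = 0.0389 * (302/0.0952) * (1.69^2 / (2*9.81))
hf = 18.0 m
Therefore the friction head loss hf = 18.0 m.


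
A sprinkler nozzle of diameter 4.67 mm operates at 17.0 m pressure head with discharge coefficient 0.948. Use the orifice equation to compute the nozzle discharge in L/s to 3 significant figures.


Approach: apply the orifice equation, Q = Cd*A*sqrt(2*g*h), A = pi*(d/2)^2.
A = pi*(4.67e-3/2)^2 = 1.7129e-05 m^2
Q = 0.948 * 1.7129e-05 * sqrt(2*9.81*17.0) * 1000 = 0.297 L/s
Therefore the nozzle discharge = 0.297 L/s.


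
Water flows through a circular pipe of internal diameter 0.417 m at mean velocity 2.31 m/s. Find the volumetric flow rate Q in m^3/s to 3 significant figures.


Approach: apply the continuity equation for pipe flow, Q = A * v with A = pi*(D/2)^2.
A = pi*(0.417/2)^2 = 0.13657 m^2
Q = 0.13657 * 2.31 = 0.315 m^3/s
Therefore the volumetric flow rate Q = 0.315 m^3/s.


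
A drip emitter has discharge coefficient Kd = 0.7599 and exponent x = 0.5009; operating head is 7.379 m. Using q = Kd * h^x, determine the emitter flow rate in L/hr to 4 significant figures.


q = 0.7599 * 7.379^0.5009 = 2.068 L/hr
Therefore the emitter flow rate = 2.068 L/hr.


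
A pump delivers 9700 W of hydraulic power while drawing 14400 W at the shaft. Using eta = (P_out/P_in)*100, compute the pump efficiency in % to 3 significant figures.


eta = (9700 / 14400) * 100 = 67.4 %
Therefore the pump efficiency = 67.4 %.


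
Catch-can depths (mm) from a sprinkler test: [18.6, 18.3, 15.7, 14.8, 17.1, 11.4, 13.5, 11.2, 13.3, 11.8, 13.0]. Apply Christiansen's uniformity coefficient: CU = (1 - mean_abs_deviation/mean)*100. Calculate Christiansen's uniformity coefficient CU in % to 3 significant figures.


mean = 14.427 mm
mean |d_i - mean| = 2.2479 mm
CU = (1 - 2.2479/14.427)*100 = 84.4 %
Therefore Christiansen's uniformity coefficient CU = 84.4 %.


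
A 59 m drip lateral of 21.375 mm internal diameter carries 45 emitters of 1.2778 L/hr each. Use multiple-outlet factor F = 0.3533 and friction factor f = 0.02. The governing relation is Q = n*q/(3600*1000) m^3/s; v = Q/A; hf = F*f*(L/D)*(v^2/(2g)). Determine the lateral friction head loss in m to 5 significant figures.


Q = 45*1.2778/(3600*1000) = 1.597250e-05 m^3/s
A = pi*(21.375e-3/2)^2 = 3.588411e-04 m^2, so v = Q/A = 0.04451135 m/s
hf = 0.3533*0.02*(59/0.021375)*(0.04451135^2/(2*9.81)) = 0.0019695 m
Therefore the lateral friction head loss = 0.0019695 m.


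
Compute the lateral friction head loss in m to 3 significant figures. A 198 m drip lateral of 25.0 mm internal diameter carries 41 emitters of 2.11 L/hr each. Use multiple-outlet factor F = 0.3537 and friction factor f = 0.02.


Approach: apply Darcy-Weisbach with the multiple-outlet F-factor, Q = n*q/(3600*1000) m^3/s; v = Q/A; hf = F*f*(L/D)*(v^2/(2g)).
Q = 41*2.11/(3600*1000) = 2.4031e-05 m^3/s
A = pi*(25.0e-3/2)^2 = 4.9087e-04 m^2, so v = Q/A = 0.048955 m/s
hf = 0.3537*0.02*(198/0.0250)*(0.048955^2/(2*9.81)) = 0.00684 m
Therefore the lateral friction head loss = 0.00684 m.


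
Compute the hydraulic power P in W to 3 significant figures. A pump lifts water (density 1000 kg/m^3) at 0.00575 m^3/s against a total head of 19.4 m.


Approach: apply the hydraulic power relation, P = rho*g*Q*H.
P = 1000 * 9.81 * 0.00575 * 19.4 = 1090 W
Therefore the hydraulic power P = 1090 W.


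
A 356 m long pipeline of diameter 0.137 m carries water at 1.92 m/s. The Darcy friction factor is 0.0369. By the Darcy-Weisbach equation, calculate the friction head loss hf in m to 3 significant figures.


Approach: apply the Darcy-Weisbach equation, hf = f*(L/D)*(v^2/(2g)).
hf = 0.0369 * (356/0.137) * (1.92^2 / (2*9.81))
hf = 18.0 m
Therefore the friction head loss hf = 18.0 m.


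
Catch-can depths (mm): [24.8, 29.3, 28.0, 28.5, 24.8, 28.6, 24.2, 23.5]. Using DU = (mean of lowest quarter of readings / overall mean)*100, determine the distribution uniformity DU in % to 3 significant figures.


sorted lowest 2 of 8: [23.5, 24.2] -> mean = 23.850 mm
overall mean = 26.462 mm
DU = (23.850/26.462)*100 = 90.1 %
Therefore the distribution uniformity DU = 90.1 %.


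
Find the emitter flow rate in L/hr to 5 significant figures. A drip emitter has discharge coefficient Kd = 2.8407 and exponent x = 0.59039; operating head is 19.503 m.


Approach: apply the emitter characteristic equation, q = Kd * h^x.
q = 2.8407 * 19.503^0.59039 = 16.409 L/hr
Therefore the emitter flow rate = 16.409 L/hr.


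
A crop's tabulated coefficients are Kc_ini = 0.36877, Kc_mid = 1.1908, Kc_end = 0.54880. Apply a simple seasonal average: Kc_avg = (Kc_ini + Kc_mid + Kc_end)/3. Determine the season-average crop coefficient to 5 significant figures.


Kc_avg = (0.36877 + 1.1908 + 0.54880)/3 = 0.70279
Therefore the season-average crop coefficient = 0.70279.


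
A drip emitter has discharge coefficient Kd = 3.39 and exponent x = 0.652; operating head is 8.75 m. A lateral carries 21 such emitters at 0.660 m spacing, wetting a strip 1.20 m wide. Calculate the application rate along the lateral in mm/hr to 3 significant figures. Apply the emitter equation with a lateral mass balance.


Approach: apply the emitter equation with a lateral mass balance, q = Kd*h^x; Q = n*q; rate = Q/(n*spacing*width).
Step 1 — single emitter flow (q = Kd*h^x):
  q = 3.39 * 8.75^0.652 = 13.944 L/hr
Step 2 — total lateral flow: Q = 21 * 13.944 = 292.83 L/hr
Step 3 — wetted area: A = 21 * 0.660 * 1.20 = 16.632 m^2
Step 4 — application rate: Q/A = 292.83/16.632 = 17.6 mm/hr
Therefore the application rate along the lateral = 17.6 mm/hr.


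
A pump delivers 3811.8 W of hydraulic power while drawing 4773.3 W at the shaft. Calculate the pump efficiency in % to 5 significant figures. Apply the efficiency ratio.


Approach: apply the efficiency ratio, eta = (P_out/P_in)*100.
eta = (3811.8 / 4773.3) * 100 = 79.857 %
Therefore the pump efficiency = 79.857 %.


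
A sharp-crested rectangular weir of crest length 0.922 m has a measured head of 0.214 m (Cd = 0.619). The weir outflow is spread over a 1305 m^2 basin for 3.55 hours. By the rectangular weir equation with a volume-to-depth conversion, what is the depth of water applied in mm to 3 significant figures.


Approach: apply the rectangular weir equation with a volume-to-depth conversion, Q = (2/3)*Cd*L*sqrt(2g)*H^1.5; d = Q*t/A * 1000.
Step 1 — weir discharge:
  Q = (2/3)*0.619*0.922*sqrt(2*9.81)*0.214^1.5 = 0.16684 m^3/s
Step 2 — volume: V = 0.16684 * 3.55*3600 = 2132.2 m^3
Step 3 — depth: d = V/A * 1000 = 2132.2/1305 * 1000 = 1630 mm
Therefore the depth of water applied = 1630 mm.


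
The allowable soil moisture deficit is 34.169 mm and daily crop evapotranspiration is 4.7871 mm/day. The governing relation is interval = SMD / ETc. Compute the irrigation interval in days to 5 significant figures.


interval = 34.169 / 4.7871 = 7.1377 days
Therefore the irrigation interval = 7.1377 days.


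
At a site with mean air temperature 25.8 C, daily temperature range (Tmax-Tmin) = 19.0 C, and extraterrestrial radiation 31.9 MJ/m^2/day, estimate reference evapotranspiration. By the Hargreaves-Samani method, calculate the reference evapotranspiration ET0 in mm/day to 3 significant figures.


Approach: apply the Hargreaves-Samani method, ET0 = 0.0023*(Tmean+17.8)*sqrt(Tmax-Tmin)*0.408*Ra.
ET0 = 0.0023*(25.8+17.8)*sqrt(19.0)*0.408*31.9 = 5.69 mm/day
Therefore the reference evapotranspiration ET0 = 5.69 mm/day.


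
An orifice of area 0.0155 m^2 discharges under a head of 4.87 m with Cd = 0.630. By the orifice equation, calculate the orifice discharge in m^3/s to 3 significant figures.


Approach: apply the orifice equation, Q = Cd*A*sqrt(2*g*h).
Q = 0.630 * 0.0155 * sqrt(2*9.81*4.87) = 0.0955 m^3/s
Therefore the orifice discharge = 0.0955 m^3/s.


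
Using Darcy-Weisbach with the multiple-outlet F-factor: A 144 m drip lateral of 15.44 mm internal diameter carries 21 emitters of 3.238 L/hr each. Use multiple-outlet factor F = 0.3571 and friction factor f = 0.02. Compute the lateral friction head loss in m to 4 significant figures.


Approach: apply Darcy-Weisbach with the multiple-outlet F-factor, Q = n*q/(3600*1000) m^3/s; v = Q/A; hf = F*f*(L/D)*(v^2/(2g)).
Q = 21*3.238/(3600*1000) = 1.88883e-05 m^3/s
A = pi*(15.44e-3/2)^2 = 1.87234e-04 m^2, so v = Q/A = 0.100881 m/s
hf = 0.3571*0.02*(144/0.01544)*(0.100881^2/(2*9.81)) = 0.03455 m
Therefore the lateral friction head loss = 0.03455 m.


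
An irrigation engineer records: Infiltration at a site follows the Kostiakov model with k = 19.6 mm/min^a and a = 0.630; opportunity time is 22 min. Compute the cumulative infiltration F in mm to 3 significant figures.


Approach: apply the Kostiakov infiltration equation, F = k*t^a.
F = 19.6 * 22^0.630 = 137 mm
Therefore the cumulative infiltration F = 137 mm.


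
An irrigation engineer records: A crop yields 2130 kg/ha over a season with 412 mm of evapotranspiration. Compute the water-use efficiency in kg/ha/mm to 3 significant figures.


Approach: apply the water-use efficiency ratio, WUE = yield/ET.
WUE = 2130 / 412 = 5.17 kg/ha/mm
Therefore the water-use efficiency = 5.17 kg/ha/mm.


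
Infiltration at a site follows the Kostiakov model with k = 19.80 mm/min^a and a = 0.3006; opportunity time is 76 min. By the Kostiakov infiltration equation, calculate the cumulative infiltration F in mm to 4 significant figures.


Approach: apply the Kostiakov infiltration equation, F = k*t^a.
F = 19.80 * 76^0.3006 = 72.78 mm
Therefore the cumulative infiltration F = 72.78 mm.


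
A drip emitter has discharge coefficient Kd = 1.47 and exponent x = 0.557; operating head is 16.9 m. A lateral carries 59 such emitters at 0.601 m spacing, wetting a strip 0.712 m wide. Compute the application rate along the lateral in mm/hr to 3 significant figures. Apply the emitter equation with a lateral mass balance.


Approach: apply the emitter equation with a lateral mass balance, q = Kd*h^x; Q = n*q; rate = Q/(n*spacing*width).
Step 1 — single emitter flow (q = Kd*h^x):
  q = 1.47 * 16.9^0.557 = 7.0999 L/hr
Step 2 — total lateral flow: Q = 59 * 7.0999 = 418.89 L/hr
Step 3 — wetted area: A = 59 * 0.601 * 0.712 = 25.247 m^2
Step 4 — application rate: Q/A = 418.89/25.247 = 16.6 mm/hr
Therefore the application rate along the lateral = 16.6 mm/hr.


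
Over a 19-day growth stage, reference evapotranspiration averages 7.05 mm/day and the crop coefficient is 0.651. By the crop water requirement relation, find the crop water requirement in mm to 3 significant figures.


Approach: apply the crop water requirement relation, CWR = ET0 * Kc * days.
CWR = 7.05 * 0.651 * 19 = 87.2 mm
Therefore the crop water requirement = 87.2 mm.


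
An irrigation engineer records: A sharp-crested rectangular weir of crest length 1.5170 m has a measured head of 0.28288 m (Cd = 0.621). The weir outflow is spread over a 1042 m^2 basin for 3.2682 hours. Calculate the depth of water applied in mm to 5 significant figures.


Approach: apply the rectangular weir equation with a volume-to-depth conversion, Q = (2/3)*Cd*L*sqrt(2g)*H^1.5; d = Q*t/A * 1000.
Step 1 — weir discharge:
  Q = (2/3)*0.621*1.5170*sqrt(2*9.81)*0.28288^1.5 = 0.4185418 m^3/s
Step 2 — volume: V = 0.4185418 * 3.2682*3600 = 4924.361 m^3
Step 3 — depth: d = V/A * 1000 = 4924.361/1042 * 1000 = 4725.9 mm
Therefore the depth of water applied = 4725.9 mm.


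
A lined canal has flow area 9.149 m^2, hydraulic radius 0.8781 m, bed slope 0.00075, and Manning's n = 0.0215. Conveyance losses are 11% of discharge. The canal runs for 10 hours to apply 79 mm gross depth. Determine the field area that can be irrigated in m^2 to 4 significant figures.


Approach: apply Manning's equation with a conveyance and depth budget, Q = (1/n)*A*R^(2/3)*S^(1/2); Q_field = Q*(1-loss); Area = Q_field*t/(d/1000).
Step 1 — canal discharge (Manning's equation):
  Q = (1/0.0215) * 9.149 * 0.8781^(2/3) * 0.00075^(1/2) = 10.6863 m^3/s
Step 2 — delivered flow: Q_field = 10.6863*(1 - 11/100) = 9.51083 m^3/s
Step 3 — volume delivered: V = 9.51083 * 10*3600 = 342390 m^3
Step 4 — area served: A = V / (depth/1000) = 342390 / 0.079 = 4334000 m^2
Therefore the field area that can be irrigated = 4334000 m^2.


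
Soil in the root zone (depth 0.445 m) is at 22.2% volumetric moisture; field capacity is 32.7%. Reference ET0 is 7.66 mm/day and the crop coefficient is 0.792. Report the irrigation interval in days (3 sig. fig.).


Approach: apply soil-water budget scheduling, SMD = (FC-theta)/100*depth*1000; ETc = ET0*Kc; interval = SMD/ETc.
Step 1 — soil moisture deficit:
  SMD = (32.7 - 22.2)/100 * 0.445 * 1000 = 46.725 mm
Step 2 — daily crop ET (ETc = ET0*Kc):
  ETc = 7.66 * 0.792 = 6.0667 mm/day
Step 3 — irrigation interval (SMD/ETc):
  interval = 46.725 / 6.0667 = 7.70 days
Therefore the irrigation interval = 7.70 days.


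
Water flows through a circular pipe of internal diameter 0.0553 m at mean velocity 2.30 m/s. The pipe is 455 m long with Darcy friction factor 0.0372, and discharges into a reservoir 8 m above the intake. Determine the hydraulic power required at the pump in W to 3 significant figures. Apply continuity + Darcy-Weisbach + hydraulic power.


Approach: apply continuity + Darcy-Weisbach + hydraulic power, Q = A*v; hf = f*(L/D)*(v^2/(2g)); H = static + hf; P = rho*g*Q*H.
Step 1 — flow rate (continuity, Q = A*v):
  A = pi*(0.0553/2)^2 = 0.0024018 m^2
  Q = 0.0024018 * 2.30 = 0.0055242 m^3/s
Step 2 — friction head loss (Darcy-Weisbach):
  hf = 0.0372 * (455/0.0553) * (2.30^2 / (2*9.81))
  hf = 82.525 m
Step 3 — total head: H = 8 + 82.525 = 90.525 m
Step 4 — hydraulic power (P = rho*g*Q*H):
  P = 1000 * 9.81 * 0.0055242 * 90.525 = 4910 W
Therefore the hydraulic power required at the pump = 4910 W.


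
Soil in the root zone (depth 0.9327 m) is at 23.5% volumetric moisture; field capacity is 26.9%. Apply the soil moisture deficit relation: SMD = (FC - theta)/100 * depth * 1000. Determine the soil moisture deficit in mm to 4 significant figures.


SMD = (26.9 - 23.5)/100 * 0.9327 * 1000 = 31.71 mm
Therefore the soil moisture deficit = 31.71 mm.


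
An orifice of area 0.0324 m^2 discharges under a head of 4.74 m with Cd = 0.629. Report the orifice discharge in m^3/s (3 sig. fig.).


Approach: apply the orifice equation, Q = Cd*A*sqrt(2*g*h).
Q = 0.629 * 0.0324 * sqrt(2*9.81*4.74) = 0.197 m^3/s
Therefore the orifice discharge = 0.197 m^3/s.


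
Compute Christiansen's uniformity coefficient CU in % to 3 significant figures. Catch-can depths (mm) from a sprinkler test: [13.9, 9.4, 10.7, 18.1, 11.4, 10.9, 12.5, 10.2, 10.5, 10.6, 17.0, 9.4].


Approach: apply Christiansen's uniformity coefficient, CU = (1 - mean_abs_deviation/mean)*100.
mean = 12.050 mm
mean |d_i - mean| = 2.2167 mm
CU = (1 - 2.2167/12.050)*100 = 81.6 %
Therefore Christiansen's uniformity coefficient CU = 81.6 %.


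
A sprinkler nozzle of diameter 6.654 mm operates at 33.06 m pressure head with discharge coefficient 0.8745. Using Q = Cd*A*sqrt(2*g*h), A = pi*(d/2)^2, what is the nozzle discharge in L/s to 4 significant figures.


A = pi*(6.654e-3/2)^2 = 3.47741e-05 m^2
Q = 0.8745 * 3.47741e-05 * sqrt(2*9.81*33.06) * 1000 = 0.7745 L/s
Therefore the nozzle discharge = 0.7745 L/s.


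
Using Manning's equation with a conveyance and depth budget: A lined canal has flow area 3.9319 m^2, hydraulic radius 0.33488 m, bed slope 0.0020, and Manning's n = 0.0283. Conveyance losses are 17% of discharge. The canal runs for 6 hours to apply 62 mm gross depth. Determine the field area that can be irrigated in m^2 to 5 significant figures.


Approach: apply Manning's equation with a conveyance and depth budget, Q = (1/n)*A*R^(2/3)*S^(1/2); Q_field = Q*(1-loss); Area = Q_field*t/(d/1000).
Step 1 — canal discharge (Manning's equation):
  Q = (1/0.0283) * 3.9319 * 0.33488^(2/3) * 0.0020^(1/2) = 2.996336 m^3/s
Step 2 — delivered flow: Q_field = 2.996336*(1 - 17/100) = 2.486959 m^3/s
Step 3 — volume delivered: V = 2.486959 * 6*3600 = 53718.31 m^3
Step 4 — area served: A = V / (depth/1000) = 53718.31 / 0.062 = 866420 m^2
Therefore the field area that can be irrigated = 866420 m^2.


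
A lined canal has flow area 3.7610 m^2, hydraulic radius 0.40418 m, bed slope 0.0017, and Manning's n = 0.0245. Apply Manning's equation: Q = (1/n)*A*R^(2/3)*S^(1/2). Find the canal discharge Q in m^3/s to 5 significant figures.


Q = (1/0.0245) * 3.7610 * 0.40418^(2/3) * 0.0017^(1/2) = 3.4600 m^3/s
Therefore the canal discharge Q = 3.4600 m^3/s.


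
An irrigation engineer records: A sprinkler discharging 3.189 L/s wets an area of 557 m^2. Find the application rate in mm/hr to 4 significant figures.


Approach: apply the application rate relation, rate = (Q/A)*3600.
rate = (3.189 / 557) * 3600 = 20.61 mm/hr
Therefore the application rate = 20.61 mm/hr.


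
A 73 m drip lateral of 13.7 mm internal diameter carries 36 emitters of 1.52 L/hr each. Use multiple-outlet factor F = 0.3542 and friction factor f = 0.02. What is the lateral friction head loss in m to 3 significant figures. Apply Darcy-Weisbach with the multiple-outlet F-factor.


Approach: apply Darcy-Weisbach with the multiple-outlet F-factor, Q = n*q/(3600*1000) m^3/s; v = Q/A; hf = F*f*(L/D)*(v^2/(2g)).
Q = 36*1.52/(3600*1000) = 1.5200e-05 m^3/s
A = pi*(13.7e-3/2)^2 = 1.4741e-04 m^2, so v = Q/A = 0.10311 m/s
hf = 0.3542*0.02*(73/0.0137)*(0.10311^2/(2*9.81)) = 0.0205 m
Therefore the lateral friction head loss = 0.0205 m.


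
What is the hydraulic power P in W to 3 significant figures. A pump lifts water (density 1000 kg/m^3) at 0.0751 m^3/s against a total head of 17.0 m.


Approach: apply the hydraulic power relation, P = rho*g*Q*H.
P = 1000 * 9.81 * 0.0751 * 17.0 = 12500 W
Therefore the hydraulic power P = 12500 W.


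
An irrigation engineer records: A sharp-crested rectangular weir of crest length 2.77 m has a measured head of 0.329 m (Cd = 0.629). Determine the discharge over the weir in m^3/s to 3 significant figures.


Approach: apply the rectangular weir equation, Q = (2/3)*Cd*L*sqrt(2g)*H^1.5.
Q = (2/3)*0.629*2.77*sqrt(2*9.81)*0.329^1.5 = 0.971 m^3/s
Therefore the discharge over the weir = 0.971 m^3/s.


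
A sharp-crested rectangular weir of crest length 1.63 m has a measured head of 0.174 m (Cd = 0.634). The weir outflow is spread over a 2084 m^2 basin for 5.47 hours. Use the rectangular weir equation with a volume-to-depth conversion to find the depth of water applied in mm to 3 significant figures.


Approach: apply the rectangular weir equation with a volume-to-depth conversion, Q = (2/3)*Cd*L*sqrt(2g)*H^1.5; d = Q*t/A * 1000.
Step 1 — weir discharge:
  Q = (2/3)*0.634*1.63*sqrt(2*9.81)*0.174^1.5 = 0.22149 m^3/s
Step 2 — volume: V = 0.22149 * 5.47*3600 = 4361.6 m^3
Step 3 — depth: d = V/A * 1000 = 4361.6/2084 * 1000 = 2090 mm
Therefore the depth of water applied = 2090 mm.


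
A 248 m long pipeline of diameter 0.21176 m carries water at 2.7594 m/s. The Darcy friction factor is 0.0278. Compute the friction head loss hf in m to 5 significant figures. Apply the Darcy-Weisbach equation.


Approach: apply the Darcy-Weisbach equation, hf = f*(L/D)*(v^2/(2g)).
hf = 0.0278 * (248/0.21176) * (2.7594^2 / (2*9.81))
hf = 12.635 m
Therefore the friction head loss hf = 12.635 m.


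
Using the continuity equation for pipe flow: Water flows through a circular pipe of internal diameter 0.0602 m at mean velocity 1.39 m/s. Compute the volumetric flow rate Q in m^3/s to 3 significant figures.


Approach: apply the continuity equation for pipe flow, Q = A * v with A = pi*(D/2)^2.
A = pi*(0.0602/2)^2 = 0.0028463 m^2
Q = 0.0028463 * 1.39 = 0.00396 m^3/s
Therefore the volumetric flow rate Q = 0.00396 m^3/s.


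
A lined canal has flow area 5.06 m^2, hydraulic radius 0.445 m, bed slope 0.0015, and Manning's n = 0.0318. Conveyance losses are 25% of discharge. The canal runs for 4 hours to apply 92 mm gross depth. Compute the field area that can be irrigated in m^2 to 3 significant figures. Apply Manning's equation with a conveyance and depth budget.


Approach: apply Manning's equation with a conveyance and depth budget, Q = (1/n)*A*R^(2/3)*S^(1/2); Q_field = Q*(1-loss); Area = Q_field*t/(d/1000).
Step 1 — canal discharge (Manning's equation):
  Q = (1/0.0318) * 5.06 * 0.445^(2/3) * 0.0015^(1/2) = 3.5920 m^3/s
Step 2 — delivered flow: Q_field = 3.5920*(1 - 25/100) = 2.6940 m^3/s
Step 3 — volume delivered: V = 2.6940 * 4*3600 = 38794 m^3
Step 4 — area served: A = V / (depth/1000) = 38794 / 0.092 = 422000 m^2
Therefore the field area that can be irrigated = 422000 m^2.


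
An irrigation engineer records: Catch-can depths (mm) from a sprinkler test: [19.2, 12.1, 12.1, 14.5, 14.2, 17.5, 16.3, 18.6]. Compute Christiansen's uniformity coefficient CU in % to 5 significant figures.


Approach: apply Christiansen's uniformity coefficient, CU = (1 - mean_abs_deviation/mean)*100.
mean = 15.56250 mm
mean |d_i - mean| = 2.337500 mm
CU = (1 - 2.337500/15.56250)*100 = 84.980 %
Therefore Christiansen's uniformity coefficient CU = 84.980 %.


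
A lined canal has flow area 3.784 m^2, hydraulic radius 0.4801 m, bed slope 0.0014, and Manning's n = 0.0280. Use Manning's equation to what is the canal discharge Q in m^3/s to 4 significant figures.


Approach: apply Manning's equation, Q = (1/n)*A*R^(2/3)*S^(1/2).
Q = (1/0.0280) * 3.784 * 0.4801^(2/3) * 0.0014^(1/2) = 3.100 m^3/s
Therefore the canal discharge Q = 3.100 m^3/s.


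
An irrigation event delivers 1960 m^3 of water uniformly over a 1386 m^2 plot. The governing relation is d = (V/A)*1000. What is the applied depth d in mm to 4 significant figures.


d = (1960 / 1386) * 1000 = 1414 mm
Therefore the applied depth d = 1414 mm.


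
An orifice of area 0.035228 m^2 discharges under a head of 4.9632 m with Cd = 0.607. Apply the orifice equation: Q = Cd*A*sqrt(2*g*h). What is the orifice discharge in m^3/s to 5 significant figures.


Q = 0.607 * 0.035228 * sqrt(2*9.81*4.9632) = 0.21101 m^3/s
Therefore the orifice discharge = 0.21101 m^3/s.


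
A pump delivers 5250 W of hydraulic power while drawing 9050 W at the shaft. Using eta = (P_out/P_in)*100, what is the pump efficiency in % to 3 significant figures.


eta = (5250 / 9050) * 100 = 58.0 %
Therefore the pump efficiency = 58.0 %.


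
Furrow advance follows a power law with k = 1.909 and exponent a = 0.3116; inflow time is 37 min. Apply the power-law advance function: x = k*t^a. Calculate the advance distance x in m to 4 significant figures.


x = 1.909 * 37^0.3116 = 5.881 m
Therefore the advance distance x = 5.881 m.


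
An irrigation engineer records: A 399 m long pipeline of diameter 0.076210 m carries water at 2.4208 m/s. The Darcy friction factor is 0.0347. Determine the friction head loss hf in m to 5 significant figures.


Approach: apply the Darcy-Weisbach equation, hf = f*(L/D)*(v^2/(2g)).
hf = 0.0347 * (399/0.076210) * (2.4208^2 / (2*9.81))
hf = 54.264 m
Therefore the friction head loss hf = 54.264 m.


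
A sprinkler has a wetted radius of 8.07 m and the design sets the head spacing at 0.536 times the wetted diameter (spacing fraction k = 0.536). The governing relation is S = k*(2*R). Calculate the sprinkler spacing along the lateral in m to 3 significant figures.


S = 0.536 * (2 * 8.07) = 8.65 m
Therefore the sprinkler spacing along the lateral = 8.65 m.


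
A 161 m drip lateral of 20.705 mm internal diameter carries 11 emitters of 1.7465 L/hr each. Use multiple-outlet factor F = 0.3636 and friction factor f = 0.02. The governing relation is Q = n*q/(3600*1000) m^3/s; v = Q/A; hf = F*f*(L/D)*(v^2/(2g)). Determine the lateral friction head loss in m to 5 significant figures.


Q = 11*1.7465/(3600*1000) = 5.336528e-06 m^3/s
A = pi*(20.705e-3/2)^2 = 3.366979e-04 m^2, so v = Q/A = 0.01584960 m/s
hf = 0.3636*0.02*(161/0.020705)*(0.01584960^2/(2*9.81)) = 0.00072401 m
Therefore the lateral friction head loss = 0.00072401 m.


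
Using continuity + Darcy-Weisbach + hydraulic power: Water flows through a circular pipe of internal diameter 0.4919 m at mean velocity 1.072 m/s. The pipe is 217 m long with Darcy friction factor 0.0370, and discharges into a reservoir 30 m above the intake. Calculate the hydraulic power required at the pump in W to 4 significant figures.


Approach: apply continuity + Darcy-Weisbach + hydraulic power, Q = A*v; hf = f*(L/D)*(v^2/(2g)); H = static + hf; P = rho*g*Q*H.
Step 1 — flow rate (continuity, Q = A*v):
  A = pi*(0.4919/2)^2 = 0.190039 m^2
  Q = 0.190039 * 1.072 = 0.203722 m^3/s
Step 2 — friction head loss (Darcy-Weisbach):
  hf = 0.0370 * (217/0.4919) * (1.072^2 / (2*9.81))
  hf = 0.956038 m
Step 3 — total head: H = 30 + 0.956038 = 30.9560 m
Step 4 — hydraulic power (P = rho*g*Q*H):
  P = 1000 * 9.81 * 0.203722 * 30.9560 = 61870 W
Therefore the hydraulic power required at the pump = 61870 W.


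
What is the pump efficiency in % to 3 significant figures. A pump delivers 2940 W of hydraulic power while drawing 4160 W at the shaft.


Approach: apply the efficiency ratio, eta = (P_out/P_in)*100.
eta = (2940 / 4160) * 100 = 70.7 %
Therefore the pump efficiency = 70.7 %.


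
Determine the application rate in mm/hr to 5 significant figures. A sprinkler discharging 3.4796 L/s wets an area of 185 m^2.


Approach: apply the application rate relation, rate = (Q/A)*3600.
rate = (3.4796 / 185) * 3600 = 67.711 mm/hr
Therefore the application rate = 67.711 mm/hr.


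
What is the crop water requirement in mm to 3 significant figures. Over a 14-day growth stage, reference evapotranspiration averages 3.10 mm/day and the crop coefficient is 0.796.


Approach: apply the crop water requirement relation, CWR = ET0 * Kc * days.
CWR = 3.10 * 0.796 * 14 = 34.5 mm
Therefore the crop water requirement = 34.5 mm.


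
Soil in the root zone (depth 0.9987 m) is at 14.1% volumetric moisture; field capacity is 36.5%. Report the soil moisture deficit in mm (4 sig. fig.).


Approach: apply the soil moisture deficit relation, SMD = (FC - theta)/100 * depth * 1000.
SMD = (36.5 - 14.1)/100 * 0.9987 * 1000 = 223.7 mm
Therefore the soil moisture deficit = 223.7 mm.


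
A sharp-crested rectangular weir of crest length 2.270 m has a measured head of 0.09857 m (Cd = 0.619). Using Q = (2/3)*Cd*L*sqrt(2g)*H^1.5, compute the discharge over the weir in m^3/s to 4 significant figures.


Q = (2/3)*0.619*2.270*sqrt(2*9.81)*0.09857^1.5 = 0.1284 m^3/s
Therefore the discharge over the weir = 0.1284 m^3/s.


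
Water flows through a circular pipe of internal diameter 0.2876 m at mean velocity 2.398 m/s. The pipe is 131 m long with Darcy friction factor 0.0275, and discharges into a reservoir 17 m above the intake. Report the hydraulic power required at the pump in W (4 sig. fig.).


Approach: apply continuity + Darcy-Weisbach + hydraulic power, Q = A*v; hf = f*(L/D)*(v^2/(2g)); H = static + hf; P = rho*g*Q*H.
Step 1 — flow rate (continuity, Q = A*v):
  A = pi*(0.2876/2)^2 = 0.0649632 m^2
  Q = 0.0649632 * 2.398 = 0.155782 m^3/s
Step 2 — friction head loss (Darcy-Weisbach):
  hf = 0.0275 * (131/0.2876) * (2.398^2 / (2*9.81))
  hf = 3.67125 m
Step 3 — total head: H = 17 + 3.67125 = 20.6713 m
Step 4 — hydraulic power (P = rho*g*Q*H):
  P = 1000 * 9.81 * 0.155782 * 20.6713 = 31590 W
Therefore the hydraulic power required at the pump = 31590 W.


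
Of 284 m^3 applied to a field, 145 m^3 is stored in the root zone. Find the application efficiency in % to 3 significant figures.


Approach: apply the application efficiency ratio, Ea = (stored/applied)*100.
Ea = (145/284)*100 = 51.1 %
Therefore the application efficiency = 51.1 %.


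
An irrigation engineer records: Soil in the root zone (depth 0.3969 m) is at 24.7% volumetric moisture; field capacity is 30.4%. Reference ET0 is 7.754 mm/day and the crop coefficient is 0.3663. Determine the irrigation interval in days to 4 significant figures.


Approach: apply soil-water budget scheduling, SMD = (FC-theta)/100*depth*1000; ETc = ET0*Kc; interval = SMD/ETc.
Step 1 — soil moisture deficit:
  SMD = (30.4 - 24.7)/100 * 0.3969 * 1000 = 22.6233 mm
Step 2 — daily crop ET (ETc = ET0*Kc):
  ETc = 7.754 * 0.3663 = 2.84029 mm/day
Step 3 — irrigation interval (SMD/ETc):
  interval = 22.6233 / 2.84029 = 7.965 days
Therefore the irrigation interval = 7.965 days.


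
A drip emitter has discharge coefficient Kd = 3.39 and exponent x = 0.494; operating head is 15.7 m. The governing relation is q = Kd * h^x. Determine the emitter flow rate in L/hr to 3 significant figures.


q = 3.39 * 15.7^0.494 = 13.2 L/hr
Therefore the emitter flow rate = 13.2 L/hr.


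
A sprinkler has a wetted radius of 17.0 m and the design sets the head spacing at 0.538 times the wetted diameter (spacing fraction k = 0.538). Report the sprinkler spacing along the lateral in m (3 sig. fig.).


Approach: apply the sprinkler spacing rule (spacing as a fraction of wetted diameter), S = k*(2*R).
S = 0.538 * (2 * 17.0) = 18.3 m
Therefore the sprinkler spacing along the lateral = 18.3 m.


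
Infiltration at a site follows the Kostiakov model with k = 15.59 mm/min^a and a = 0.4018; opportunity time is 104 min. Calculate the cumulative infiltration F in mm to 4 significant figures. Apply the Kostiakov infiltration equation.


Approach: apply the Kostiakov infiltration equation, F = k*t^a.
F = 15.59 * 104^0.4018 = 100.8 mm
Therefore the cumulative infiltration F = 100.8 mm.


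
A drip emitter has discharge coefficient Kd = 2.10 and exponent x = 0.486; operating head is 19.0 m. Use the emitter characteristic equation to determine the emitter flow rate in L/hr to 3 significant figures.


Approach: apply the emitter characteristic equation, q = Kd * h^x.
q = 2.10 * 19.0^0.486 = 8.78 L/hr
Therefore the emitter flow rate = 8.78 L/hr.


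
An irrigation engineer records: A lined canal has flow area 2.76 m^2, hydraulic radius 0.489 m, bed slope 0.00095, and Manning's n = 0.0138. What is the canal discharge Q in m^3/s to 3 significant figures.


Approach: apply Manning's equation, Q = (1/n)*A*R^(2/3)*S^(1/2).
Q = (1/0.0138) * 2.76 * 0.489^(2/3) * 0.00095^(1/2) = 3.83 m^3/s
Therefore the canal discharge Q = 3.83 m^3/s.


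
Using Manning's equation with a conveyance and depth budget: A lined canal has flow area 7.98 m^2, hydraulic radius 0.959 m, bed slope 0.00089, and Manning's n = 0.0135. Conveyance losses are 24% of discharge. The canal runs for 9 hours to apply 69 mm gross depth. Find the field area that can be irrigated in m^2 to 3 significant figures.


Approach: apply Manning's equation with a conveyance and depth budget, Q = (1/n)*A*R^(2/3)*S^(1/2); Q_field = Q*(1-loss); Area = Q_field*t/(d/1000).
Step 1 — canal discharge (Manning's equation):
  Q = (1/0.0135) * 7.98 * 0.959^(2/3) * 0.00089^(1/2) = 17.149 m^3/s
Step 2 — delivered flow: Q_field = 17.149*(1 - 24/100) = 13.033 m^3/s
Step 3 — volume delivered: V = 13.033 * 9*3600 = 422280 m^3
Step 4 — area served: A = V / (depth/1000) = 422280 / 0.069 = 6120000 m^2
Therefore the field area that can be irrigated = 6120000 m^2.
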